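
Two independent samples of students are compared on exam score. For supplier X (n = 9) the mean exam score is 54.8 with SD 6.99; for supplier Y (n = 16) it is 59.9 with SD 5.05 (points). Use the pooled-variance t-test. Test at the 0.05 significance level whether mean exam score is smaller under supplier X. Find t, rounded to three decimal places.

-2.111

Let group 1 = supplier X, group 2 = supplier Y. H0: μ_1 = μ_2; H1: μ_1 < μ_2 (two-sample pooled-variance t-test, left-tailed).
s_p² = [(9−1)·6.99² + (16−1)·5.05²]/(9+16−2) = 33.6269
t = (54.8 − 59.9)/√[33.6269·(1/9 + 1/16)] = -2.111
df = n₁ + n₂ − 2 = 23
p-value = P(T ≤ -2.111) ≈ 0.023
Since p ≈ 0.023 < α = 0.05, reject H0; the evidence is statistically significant.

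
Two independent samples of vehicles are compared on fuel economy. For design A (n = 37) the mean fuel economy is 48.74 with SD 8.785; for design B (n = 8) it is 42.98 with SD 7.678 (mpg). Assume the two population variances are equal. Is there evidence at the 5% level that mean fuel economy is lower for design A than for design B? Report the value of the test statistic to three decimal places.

1.715

Let group 1 = design A, group 2 = design B. H0: μ_1 = μ_2; H1: μ_1 < μ_2 (two-sample pooled-variance t-test, left-tailed).
s_p² = [(37−1)·8.785² + (8−1)·7.678²]/(37+8−2) = 74.2094
t = (48.74 − 42.98)/√[74.2094·(1/37 + 1/8)] = 1.715
df = n₁ + n₂ − 2 = 43
p-value = P(T ≤ 1.715) ≈ 0.9532
Since p ≈ 0.9532 > α = 0.05, fail to reject H0; the evidence is not statistically significant.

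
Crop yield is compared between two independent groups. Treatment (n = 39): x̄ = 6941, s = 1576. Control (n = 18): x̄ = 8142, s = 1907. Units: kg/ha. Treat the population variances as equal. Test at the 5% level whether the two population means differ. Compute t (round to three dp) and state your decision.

t = -2.501; reject H0

Let group 1 = treatment, group 2 = control. H0: μ_1 = μ_2; H1: μ_1 ≠ μ_2 (two-sample pooled-variance t-test, two-sided).
s_p² = [(39−1)·1576² + (18−1)·1907²]/(39+18−2) = 2840120
t = (6941 − 8142)/√[2840120·(1/39 + 1/18)] = -2.501
df = n₁ + n₂ − 2 = 55
Two-sided p-value ≈ 0.015
Since p ≈ 0.015 < α = 0.05, reject H0; the data support H1.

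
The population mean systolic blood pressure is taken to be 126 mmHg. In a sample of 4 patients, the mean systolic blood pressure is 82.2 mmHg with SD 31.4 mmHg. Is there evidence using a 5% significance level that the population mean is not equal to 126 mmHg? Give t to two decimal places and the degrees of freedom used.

H0: μ = 126; H1: μ ≠ 126 (one-sample t-test, two-sided).
t = (x̄ − μ₀)/(s/√n) = (82.2 − 126)/(31.4/√4) = -2.79
df = n − 1 = 3
Two-sided p-value ≈ 0.068
Since p ≈ 0.068 > α = 0.05, fail to reject H0; the data do not provide sufficient evidence against H0.

t = -2.79, df = 3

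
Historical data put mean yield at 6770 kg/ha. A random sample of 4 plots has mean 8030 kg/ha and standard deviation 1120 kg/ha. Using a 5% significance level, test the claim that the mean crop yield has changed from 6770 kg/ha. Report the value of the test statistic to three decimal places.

H0: μ = 6770; H1: μ ≠ 6770 (one-sample t-test, two-sided).
t = (x̄ − μ₀)/(s/√n) = (8030 − 6770)/(1120/√4) = 2.250
df = n − 1 = 3
Two-sided p-value ≈ 0.110
Since p ≈ 0.110 > α = 0.05, fail to reject H0; the data do not provide sufficient evidence against H0.

2.250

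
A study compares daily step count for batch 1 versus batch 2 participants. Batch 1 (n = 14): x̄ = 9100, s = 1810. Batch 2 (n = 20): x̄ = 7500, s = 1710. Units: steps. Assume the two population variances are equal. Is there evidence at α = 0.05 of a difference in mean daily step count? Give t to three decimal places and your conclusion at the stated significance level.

t = 2.622; reject H0

Let group 1 = batch 1, group 2 = batch 2. H0: μ_1 = μ_2; H1: μ_1 ≠ μ_2 (two-sample pooled-variance t-test, two-sided).
s_p² = [(14−1)·1810² + (20−1)·1710²]/(14+20−2) = 3067100
t = (9100 − 7500)/√[3067100·(1/14 + 1/20)] = 2.622
df = n₁ + n₂ − 2 = 32
Two-sided p-value ≈ 0.0133
Since p ≈ 0.0133 < α = 0.05, reject H0; the evidence is statistically significant.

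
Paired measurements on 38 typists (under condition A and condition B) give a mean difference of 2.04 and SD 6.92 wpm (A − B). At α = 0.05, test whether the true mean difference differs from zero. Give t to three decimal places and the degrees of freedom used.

t = 1.817, df = 37

H0: μ_d = 0; H1: μ_d ≠ 0 (paired t-test on the differences, two-sided).
t = d̄/(s_d/√n) = 2.04/(6.92/√38) = 1.817
df = n − 1 = 37
Two-sided p-value ≈ 0.077
Since p ≈ 0.077 > α = 0.05, fail to reject H0; the evidence is not statistically significant.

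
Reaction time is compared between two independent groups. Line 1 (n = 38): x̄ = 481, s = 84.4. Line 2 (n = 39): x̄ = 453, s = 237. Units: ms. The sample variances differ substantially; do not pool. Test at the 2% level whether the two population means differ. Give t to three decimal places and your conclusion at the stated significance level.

t = 0.694; fail to reject H0

Let group 1 = line 1, group 2 = line 2. H0: μ_1 = μ_2; H1: μ_1 ≠ μ_2 (Welch's two-sample t-test, two-sided).
t = (x̄_1 − x̄_2)/√(s_1²/n_1 + s_2²/n_2) = (481 − 453)/√(84.4²/38 + 237²/39) = 0.694
Welch–Satterthwaite df ≈ 47.71
Two-sided p-value ≈ 0.491
Since p ≈ 0.491 > α = 0.02, fail to reject H0; the data do not provide sufficient evidence against H0.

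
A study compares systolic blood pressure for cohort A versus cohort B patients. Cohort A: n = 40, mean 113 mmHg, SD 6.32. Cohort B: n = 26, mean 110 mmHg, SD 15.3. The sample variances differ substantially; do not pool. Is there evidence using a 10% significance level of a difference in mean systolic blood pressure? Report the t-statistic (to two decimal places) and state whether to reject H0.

Let group 1 = cohort A, group 2 = cohort B. H0: μ_1 = μ_2; H1: μ_1 ≠ μ_2 (Welch's two-sample t-test, two-sided).
t = (x̄_1 − x̄_2)/√(s_1²/n_1 + s_2²/n_2) = (113 − 110)/√(6.32²/40 + 15.3²/26) = 0.95
Welch–Satterthwaite df ≈ 30.61
Two-sided p-value ≈ 0.350
Since p ≈ 0.350 > α = 0.1, fail to reject H0; the evidence is not statistically significant.

t = 0.95; fail to reject H0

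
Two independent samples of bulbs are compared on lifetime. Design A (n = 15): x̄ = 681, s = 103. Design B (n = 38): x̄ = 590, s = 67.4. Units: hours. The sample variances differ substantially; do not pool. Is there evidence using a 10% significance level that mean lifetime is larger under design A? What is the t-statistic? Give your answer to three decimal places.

3.165

Let group 1 = design A, group 2 = design B. H0: μ_1 = μ_2; H1: μ_1 > μ_2 (Welch's two-sample t-test, right-tailed).
t = (x̄_1 − x̄_2)/√(s_1²/n_1 + s_2²/n_2) = (681 − 590)/√(103²/15 + 67.4²/38) = 3.165
Welch–Satterthwaite df ≈ 18.93
p-value = P(T ≥ 3.165) ≈ 0.003
Since p ≈ 0.003 < α = 0.1, reject H0; the data support H1.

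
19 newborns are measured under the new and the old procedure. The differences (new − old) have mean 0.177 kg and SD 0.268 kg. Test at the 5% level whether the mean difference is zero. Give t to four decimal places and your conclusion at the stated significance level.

t = 2.8788; reject H0

H0: μ_d = 0; H1: μ_d ≠ 0 (paired t-test on the differences, two-sided).
t = d̄/(s_d/√n) = 0.177/(0.268/√19) = 2.8788
df = n − 1 = 18
Two-sided p-value ≈ 0.0100
Since p ≈ 0.0100 < α = 0.05, reject H0; the data support H1.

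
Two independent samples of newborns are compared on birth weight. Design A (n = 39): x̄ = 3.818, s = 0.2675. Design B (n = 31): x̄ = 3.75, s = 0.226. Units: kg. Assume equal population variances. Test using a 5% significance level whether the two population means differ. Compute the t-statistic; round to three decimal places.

Let group 1 = design A, group 2 = design B. H0: μ_1 = μ_2; H1: μ_1 ≠ μ_2 (two-sample pooled-variance t-test, two-sided).
s_p² = [(39−1)·0.2675² + (31−1)·0.226²]/(39+31−2) = 0.0625208
t = (3.818 − 3.75)/√[0.0625208·(1/39 + 1/31)] = 1.130
df = n₁ + n₂ − 2 = 68
Two-sided p-value ≈ 0.2624
Since p ≈ 0.2624 > α = 0.05, fail to reject H0; the evidence is not statistically significant.

1.130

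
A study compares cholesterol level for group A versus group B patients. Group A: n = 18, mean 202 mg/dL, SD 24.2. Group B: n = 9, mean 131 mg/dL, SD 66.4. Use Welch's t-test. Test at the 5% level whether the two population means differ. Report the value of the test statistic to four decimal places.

Let group 1 = group A, group 2 = group B. H0: μ_1 = μ_2; H1: μ_1 ≠ μ_2 (Welch's two-sample t-test, two-sided).
t = (x̄_1 − x̄_2)/√(s_1²/n_1 + s_2²/n_2) = (202 − 131)/√(24.2²/18 + 66.4²/9) = 3.1063
Welch–Satterthwaite df ≈ 9.08
Two-sided p-value ≈ 0.012
Since p ≈ 0.012 < α = 0.05, reject H0; the evidence is statistically significant.

3.1063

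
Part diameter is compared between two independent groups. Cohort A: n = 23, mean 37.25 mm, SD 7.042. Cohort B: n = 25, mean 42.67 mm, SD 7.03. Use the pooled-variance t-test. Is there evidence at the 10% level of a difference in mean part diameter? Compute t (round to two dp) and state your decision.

Let group 1 = cohort A, group 2 = cohort B. H0: μ_1 = μ_2; H1: μ_1 ≠ μ_2 (two-sample pooled-variance t-test, two-sided).
s_p² = [(23−1)·7.042² + (25−1)·7.03²]/(23+25−2) = 49.5017
t = (37.25 − 42.67)/√[49.5017·(1/23 + 1/25)] = -2.67
df = n₁ + n₂ − 2 = 46
Two-sided p-value ≈ 0.0105
Since p ≈ 0.0105 < α = 0.1, reject H0; the data support H1.

t = -2.67; reject H0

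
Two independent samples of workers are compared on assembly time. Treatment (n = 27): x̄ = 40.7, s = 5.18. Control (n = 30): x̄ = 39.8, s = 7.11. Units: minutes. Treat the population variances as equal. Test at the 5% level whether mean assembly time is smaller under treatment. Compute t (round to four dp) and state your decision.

t = 0.5409; fail to reject H0

Let group 1 = treatment, group 2 = control. H0: μ_1 = μ_2; H1: μ_1 < μ_2 (two-sample pooled-variance t-test, left-tailed).
s_p² = [(27−1)·5.18² + (30−1)·7.11²]/(27+30−2) = 39.3392
t = (40.7 − 39.8)/√[39.3392·(1/27 + 1/30)] = 0.5409
df = n₁ + n₂ − 2 = 55
p-value = P(T ≤ 0.5409) ≈ 0.705
Since p ≈ 0.705 > α = 0.05, fail to reject H0; the evidence is not statistically significant.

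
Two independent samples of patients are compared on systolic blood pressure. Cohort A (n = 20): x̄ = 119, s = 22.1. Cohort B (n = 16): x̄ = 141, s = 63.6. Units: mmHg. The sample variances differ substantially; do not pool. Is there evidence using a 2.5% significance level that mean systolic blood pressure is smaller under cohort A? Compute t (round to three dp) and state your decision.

t = -1.321; fail to reject H0

Let group 1 = cohort A, group 2 = cohort B. H0: μ_1 = μ_2; H1: μ_1 < μ_2 (Welch's two-sample t-test, left-tailed).
t = (x̄_1 − x̄_2)/√(s_1²/n_1 + s_2²/n_2) = (119 − 141)/√(22.1²/20 + 63.6²/16) = -1.321
Welch–Satterthwaite df ≈ 17.91
p-value = P(T ≤ -1.321) ≈ 0.102
Since p ≈ 0.102 > α = 0.025, fail to reject H0; the evidence is not statistically significant.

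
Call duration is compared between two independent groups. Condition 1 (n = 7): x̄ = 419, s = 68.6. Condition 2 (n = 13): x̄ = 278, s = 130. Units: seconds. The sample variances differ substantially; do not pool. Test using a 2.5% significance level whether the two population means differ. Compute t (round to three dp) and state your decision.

Let group 1 = condition 1, group 2 = condition 2. H0: μ_1 = μ_2; H1: μ_1 ≠ μ_2 (Welch's two-sample t-test, two-sided).
t = (x̄_1 − x̄_2)/√(s_1²/n_1 + s_2²/n_2) = (419 − 278)/√(68.6²/7 + 130²/13) = 3.175
Welch–Satterthwaite df ≈ 18.00
Two-sided p-value ≈ 0.005
Since p ≈ 0.005 < α = 0.025, reject H0; the data support H1.

t = 3.175; reject H0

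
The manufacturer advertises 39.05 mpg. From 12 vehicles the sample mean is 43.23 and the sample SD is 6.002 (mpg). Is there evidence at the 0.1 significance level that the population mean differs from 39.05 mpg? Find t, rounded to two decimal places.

2.41

H0: μ = 39.05; H1: μ ≠ 39.05 (one-sample t-test, two-sided).
t = (x̄ − μ₀)/(s/√n) = (43.23 − 39.05)/(6.002/√12) = 2.41
df = n − 1 = 11
Two-sided p-value ≈ 0.0345
Since p ≈ 0.0345 < α = 0.1, reject H0; the data support H1.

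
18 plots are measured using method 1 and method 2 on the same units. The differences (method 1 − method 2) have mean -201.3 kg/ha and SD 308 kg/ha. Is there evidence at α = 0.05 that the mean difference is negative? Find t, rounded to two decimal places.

H0: μ_d = 0; H1: μ_d < 0 (paired t-test on the differences, left-tailed).
t = d̄/(s_d/√n) = -201.3/(308/√18) = -2.77
df = n − 1 = 17
p-value = P(T ≤ -2.77) ≈ 0.007
Since p ≈ 0.007 < α = 0.05, reject H0; the evidence is statistically significant.

-2.77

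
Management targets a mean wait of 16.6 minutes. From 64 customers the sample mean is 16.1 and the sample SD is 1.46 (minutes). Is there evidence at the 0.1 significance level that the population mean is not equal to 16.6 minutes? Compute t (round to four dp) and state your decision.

H0: μ = 16.6; H1: μ ≠ 16.6 (one-sample t-test, two-sided).
t = (x̄ − μ₀)/(s/√n) = (16.1 − 16.6)/(1.46/√64) = -2.7397
df = n − 1 = 63
Two-sided p-value ≈ 0.0080
Since p ≈ 0.0080 < α = 0.1, reject H0; the data support H1.

t = -2.7397; reject H0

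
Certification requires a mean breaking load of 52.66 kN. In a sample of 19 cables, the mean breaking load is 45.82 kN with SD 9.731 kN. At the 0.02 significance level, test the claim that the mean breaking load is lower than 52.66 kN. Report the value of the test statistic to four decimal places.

H0: μ = 52.66; H1: μ < 52.66 (one-sample t-test, left-tailed).
t = (x̄ − μ₀)/(s/√n) = (45.82 − 52.66)/(9.731/√19) = -3.0639
df = n − 1 = 18
p-value = P(T ≤ -3.0639) ≈ 0.0033
Since p ≈ 0.0033 < α = 0.02, reject H0; the data support H1.

-3.0639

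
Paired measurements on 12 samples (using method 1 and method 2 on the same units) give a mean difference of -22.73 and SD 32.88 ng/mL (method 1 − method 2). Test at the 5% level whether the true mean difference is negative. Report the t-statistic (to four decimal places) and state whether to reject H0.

H0: μ_d = 0; H1: μ_d < 0 (paired t-test on the differences, left-tailed).
t = d̄/(s_d/√n) = -22.73/(32.88/√12) = -2.3947
df = n − 1 = 11
p-value = P(T ≤ -2.3947) ≈ 0.018
Since p ≈ 0.018 < α = 0.05, reject H0; the data support H1.

t = -2.3947; reject H0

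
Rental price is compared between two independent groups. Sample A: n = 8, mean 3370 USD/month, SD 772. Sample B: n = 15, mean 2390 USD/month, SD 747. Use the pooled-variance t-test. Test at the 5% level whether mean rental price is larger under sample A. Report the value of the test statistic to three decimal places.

Let group 1 = sample A, group 2 = sample B. H0: μ_1 = μ_2; H1: μ_1 > μ_2 (two-sample pooled-variance t-test, right-tailed).
s_p² = [(8−1)·772² + (15−1)·747²]/(8+15−2) = 570667
t = (3370 − 2390)/√[570667·(1/8 + 1/15)] = 2.963
df = n₁ + n₂ − 2 = 21
p-value = P(T ≥ 2.963) ≈ 0.0037
Since p ≈ 0.0037 < α = 0.05, reject H0; the evidence is statistically significant.

2.963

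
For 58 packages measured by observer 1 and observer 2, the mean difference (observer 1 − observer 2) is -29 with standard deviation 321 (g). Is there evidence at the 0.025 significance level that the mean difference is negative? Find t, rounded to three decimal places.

-0.688

H0: μ_d = 0; H1: μ_d < 0 (paired t-test on the differences, left-tailed).
t = d̄/(s_d/√n) = -29/(321/√58) = -0.688
df = n − 1 = 57
p-value = P(T ≤ -0.688) ≈ 0.247
Since p ≈ 0.247 > α = 0.025, fail to reject H0; the evidence is not statistically significant.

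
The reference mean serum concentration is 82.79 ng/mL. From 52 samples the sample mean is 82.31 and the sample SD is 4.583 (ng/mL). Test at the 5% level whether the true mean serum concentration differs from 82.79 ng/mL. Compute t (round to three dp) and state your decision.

H0: μ = 82.79; H1: μ ≠ 82.79 (one-sample t-test, two-sided).
t = (x̄ − μ₀)/(s/√n) = (82.31 − 82.79)/(4.583/√52) = -0.755
df = n − 1 = 51
Two-sided p-value ≈ 0.4536
Since p ≈ 0.4536 > α = 0.05, fail to reject H0; the data do not provide sufficient evidence against H0.

t = -0.755; fail to reject H0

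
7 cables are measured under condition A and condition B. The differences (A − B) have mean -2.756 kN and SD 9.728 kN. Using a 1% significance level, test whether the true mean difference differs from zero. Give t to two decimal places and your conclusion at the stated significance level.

t = -0.75; fail to reject H0

H0: μ_d = 0; H1: μ_d ≠ 0 (paired t-test on the differences, two-sided).
t = d̄/(s_d/√n) = -2.756/(9.728/√7) = -0.75
df = n − 1 = 6
Two-sided p-value ≈ 0.4819
Since p ≈ 0.4819 > α = 0.01, fail to reject H0; the data do not provide sufficient evidence against H0.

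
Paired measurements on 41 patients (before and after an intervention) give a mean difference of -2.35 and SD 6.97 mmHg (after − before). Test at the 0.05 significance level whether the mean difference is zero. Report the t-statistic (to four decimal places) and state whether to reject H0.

t = -2.1589; reject H0

H0: μ_d = 0; H1: μ_d ≠ 0 (paired t-test on the differences, two-sided).
t = d̄/(s_d/√n) = -2.35/(6.97/√41) = -2.1589
df = n − 1 = 40
Two-sided p-value ≈ 0.0369
Since p ≈ 0.0369 < α = 0.05, reject H0; the data support H1.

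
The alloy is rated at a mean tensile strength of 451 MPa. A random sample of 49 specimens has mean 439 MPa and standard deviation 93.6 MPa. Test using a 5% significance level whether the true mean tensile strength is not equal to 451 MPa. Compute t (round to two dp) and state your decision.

t = -0.90; fail to reject H0

H0: μ = 451; H1: μ ≠ 451 (one-sample t-test, two-sided).
t = (x̄ − μ₀)/(s/√n) = (439 − 451)/(93.6/√49) = -0.90
df = n − 1 = 48
Two-sided p-value ≈ 0.3740
Since p ≈ 0.3740 > α = 0.05, fail to reject H0; the evidence is not statistically significant.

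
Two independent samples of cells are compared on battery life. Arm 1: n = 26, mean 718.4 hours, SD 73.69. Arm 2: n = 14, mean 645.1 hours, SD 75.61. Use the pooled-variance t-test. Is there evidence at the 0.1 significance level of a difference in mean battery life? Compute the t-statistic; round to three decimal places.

Let group 1 = arm 1, group 2 = arm 2. H0: μ_1 = μ_2; H1: μ_1 ≠ μ_2 (two-sample pooled-variance t-test, two-sided).
s_p² = [(26−1)·73.69² + (14−1)·75.61²]/(26+14−2) = 5528.28
t = (718.4 − 645.1)/√[5528.28·(1/26 + 1/14)] = 2.974
df = n₁ + n₂ − 2 = 38
Two-sided p-value ≈ 0.0051
Since p ≈ 0.0051 < α = 0.1, reject H0; the data support H1.

2.974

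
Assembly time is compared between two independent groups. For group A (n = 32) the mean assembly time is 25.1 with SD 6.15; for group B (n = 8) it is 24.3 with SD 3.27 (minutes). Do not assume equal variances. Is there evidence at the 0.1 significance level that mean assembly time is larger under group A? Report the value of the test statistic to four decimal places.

0.5041

Let group 1 = group A, group 2 = group B. H0: μ_1 = μ_2; H1: μ_1 > μ_2 (Welch's two-sample t-test, right-tailed).
t = (x̄_1 − x̄_2)/√(s_1²/n_1 + s_2²/n_2) = (25.1 − 24.3)/√(6.15²/32 + 3.27²/8) = 0.5041
Welch–Satterthwaite df ≈ 21.12
p-value = P(T ≥ 0.5041) ≈ 0.310
Since p ≈ 0.310 > α = 0.1, fail to reject H0; the data do not provide sufficient evidence against H0.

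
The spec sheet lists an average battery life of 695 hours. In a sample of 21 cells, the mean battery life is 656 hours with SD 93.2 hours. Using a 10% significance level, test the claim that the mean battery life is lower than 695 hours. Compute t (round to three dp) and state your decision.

H0: μ = 695; H1: μ < 695 (one-sample t-test, left-tailed).
t = (x̄ − μ₀)/(s/√n) = (656 − 695)/(93.2/√21) = -1.918
df = n − 1 = 20
p-value = P(T ≤ -1.918) ≈ 0.0348
Since p ≈ 0.0348 < α = 0.1, reject H0; the data support H1.

t = -1.918; reject H0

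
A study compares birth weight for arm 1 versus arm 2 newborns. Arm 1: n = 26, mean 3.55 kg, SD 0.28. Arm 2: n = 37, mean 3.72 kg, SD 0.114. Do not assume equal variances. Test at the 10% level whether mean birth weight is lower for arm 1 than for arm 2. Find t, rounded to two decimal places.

-2.93

Let group 1 = arm 1, group 2 = arm 2. H0: μ_1 = μ_2; H1: μ_1 < μ_2 (Welch's two-sample t-test, left-tailed).
t = (x̄_1 − x̄_2)/√(s_1²/n_1 + s_2²/n_2) = (3.55 − 3.72)/√(0.28²/26 + 0.114²/37) = -2.93
Welch–Satterthwaite df ≈ 30.87
p-value = P(T ≤ -2.93) ≈ 0.003
Since p ≈ 0.003 < α = 0.1, reject H0; the data support H1.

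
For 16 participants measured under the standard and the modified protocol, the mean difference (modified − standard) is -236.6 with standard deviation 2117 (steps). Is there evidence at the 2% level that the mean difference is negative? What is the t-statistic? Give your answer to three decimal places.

-0.447

H0: μ_d = 0; H1: μ_d < 0 (paired t-test on the differences, left-tailed).
t = d̄/(s_d/√n) = -236.6/(2117/√16) = -0.447
df = n − 1 = 15
p-value = P(T ≤ -0.447) ≈ 0.3306
Since p ≈ 0.3306 > α = 0.02, fail to reject H0; the data do not provide sufficient evidence against H0.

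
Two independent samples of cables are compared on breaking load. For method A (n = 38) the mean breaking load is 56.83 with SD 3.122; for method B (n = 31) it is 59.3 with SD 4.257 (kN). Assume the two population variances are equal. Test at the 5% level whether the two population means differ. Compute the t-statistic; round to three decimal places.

Let group 1 = method A, group 2 = method B. H0: μ_1 = μ_2; H1: μ_1 ≠ μ_2 (two-sample pooled-variance t-test, two-sided).
s_p² = [(38−1)·3.122² + (31−1)·4.257²]/(38+31−2) = 13.497
t = (56.83 − 59.3)/√[13.497·(1/38 + 1/31)] = -2.778
df = n₁ + n₂ − 2 = 67
Two-sided p-value ≈ 0.007
Since p ≈ 0.007 < α = 0.05, reject H0; the evidence is statistically significant.

-2.778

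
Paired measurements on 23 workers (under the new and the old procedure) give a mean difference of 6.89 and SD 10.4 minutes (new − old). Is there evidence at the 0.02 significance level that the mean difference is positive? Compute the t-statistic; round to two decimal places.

H0: μ_d = 0; H1: μ_d > 0 (paired t-test on the differences, right-tailed).
t = d̄/(s_d/√n) = 6.89/(10.4/√23) = 3.18
df = n − 1 = 22
p-value = P(T ≥ 3.18) ≈ 0.0022
Since p ≈ 0.0022 < α = 0.02, reject H0; the evidence is statistically significant.

3.18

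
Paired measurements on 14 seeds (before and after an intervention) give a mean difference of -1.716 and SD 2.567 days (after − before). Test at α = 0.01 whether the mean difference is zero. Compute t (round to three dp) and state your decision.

H0: μ_d = 0; H1: μ_d ≠ 0 (paired t-test on the differences, two-sided).
t = d̄/(s_d/√n) = -1.716/(2.567/√14) = -2.501
df = n − 1 = 13
Two-sided p-value ≈ 0.027
Since p ≈ 0.027 > α = 0.01, fail to reject H0; the data do not provide sufficient evidence against H0.

t = -2.501; fail to reject H0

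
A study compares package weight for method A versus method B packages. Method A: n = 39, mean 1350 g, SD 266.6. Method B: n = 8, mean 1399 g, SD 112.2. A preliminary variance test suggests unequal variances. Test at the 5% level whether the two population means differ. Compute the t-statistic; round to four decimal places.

-0.8408

Let group 1 = method A, group 2 = method B. H0: μ_1 = μ_2; H1: μ_1 ≠ μ_2 (Welch's two-sample t-test, two-sided).
t = (x̄_1 − x̄_2)/√(s_1²/n_1 + s_2²/n_2) = (1350 − 1399)/√(266.6²/39 + 112.2²/8) = -0.8408
Welch–Satterthwaite df ≈ 26.14
Two-sided p-value ≈ 0.408
Since p ≈ 0.408 > α = 0.05, fail to reject H0; the data do not provide sufficient evidence against H0.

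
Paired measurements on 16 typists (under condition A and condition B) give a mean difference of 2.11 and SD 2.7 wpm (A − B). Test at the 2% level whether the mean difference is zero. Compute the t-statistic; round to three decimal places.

H0: μ_d = 0; H1: μ_d ≠ 0 (paired t-test on the differences, two-sided).
t = d̄/(s_d/√n) = 2.11/(2.7/√16) = 3.126
df = n − 1 = 15
Two-sided p-value ≈ 0.0069
Since p ≈ 0.0069 < α = 0.02, reject H0; the evidence is statistically significant.

3.126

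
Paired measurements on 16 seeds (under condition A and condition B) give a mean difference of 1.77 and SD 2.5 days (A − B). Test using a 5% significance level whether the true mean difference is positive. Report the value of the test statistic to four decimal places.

H0: μ_d = 0; H1: μ_d > 0 (paired t-test on the differences, right-tailed).
t = d̄/(s_d/√n) = 1.77/(2.5/√16) = 2.8320
df = n − 1 = 15
p-value = P(T ≥ 2.8320) ≈ 0.006
Since p ≈ 0.006 < α = 0.05, reject H0; the data support H1.

2.8320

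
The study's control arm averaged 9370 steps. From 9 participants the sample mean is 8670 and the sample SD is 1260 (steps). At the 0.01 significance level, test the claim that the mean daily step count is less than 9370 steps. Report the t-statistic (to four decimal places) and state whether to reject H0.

H0: μ = 9370; H1: μ < 9370 (one-sample t-test, left-tailed).
t = (x̄ − μ₀)/(s/√n) = (8670 − 9370)/(1260/√9) = -1.6667
df = n − 1 = 8
p-value = P(T ≤ -1.6667) ≈ 0.0671
Since p ≈ 0.0671 > α = 0.01, fail to reject H0; the evidence is not statistically significant.

t = -1.6667; fail to reject H0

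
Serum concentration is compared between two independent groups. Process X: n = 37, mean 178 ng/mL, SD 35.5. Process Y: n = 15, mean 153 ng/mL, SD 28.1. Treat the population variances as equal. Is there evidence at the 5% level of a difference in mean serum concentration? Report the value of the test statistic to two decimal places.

Let group 1 = process X, group 2 = process Y. H0: μ_1 = μ_2; H1: μ_1 ≠ μ_2 (two-sample pooled-variance t-test, two-sided).
s_p² = [(37−1)·35.5² + (15−1)·28.1²]/(37+15−2) = 1128.47
t = (178 − 153)/√[1128.47·(1/37 + 1/15)] = 2.43
df = n₁ + n₂ − 2 = 50
Two-sided p-value ≈ 0.019
Since p ≈ 0.019 < α = 0.05, reject H0; the data support H1.

2.43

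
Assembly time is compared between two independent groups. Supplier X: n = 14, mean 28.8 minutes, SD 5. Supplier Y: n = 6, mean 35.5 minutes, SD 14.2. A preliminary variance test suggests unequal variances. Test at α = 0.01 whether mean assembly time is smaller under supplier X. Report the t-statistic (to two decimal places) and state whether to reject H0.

t = -1.13; fail to reject H0

Let group 1 = supplier X, group 2 = supplier Y. H0: μ_1 = μ_2; H1: μ_1 < μ_2 (Welch's two-sample t-test, left-tailed).
t = (x̄_1 − x̄_2)/√(s_1²/n_1 + s_2²/n_2) = (28.8 − 35.5)/√(5²/14 + 14.2²/6) = -1.13
Welch–Satterthwaite df ≈ 5.54
p-value = P(T ≤ -1.13) ≈ 0.1532
Since p ≈ 0.1532 > α = 0.01, fail to reject H0; the evidence is not statistically significant.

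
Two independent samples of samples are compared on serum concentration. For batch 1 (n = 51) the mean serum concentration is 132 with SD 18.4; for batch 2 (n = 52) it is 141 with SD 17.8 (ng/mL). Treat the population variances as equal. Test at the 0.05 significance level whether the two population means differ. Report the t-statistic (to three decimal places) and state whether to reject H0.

Let group 1 = batch 1, group 2 = batch 2. H0: μ_1 = μ_2; H1: μ_1 ≠ μ_2 (two-sample pooled-variance t-test, two-sided).
s_p² = [(51−1)·18.4² + (52−1)·17.8²]/(51+52−2) = 327.592
t = (132 − 141)/√[327.592·(1/51 + 1/52)] = -2.523
df = n₁ + n₂ − 2 = 101
Two-sided p-value ≈ 0.0132
Since p ≈ 0.0132 < α = 0.05, reject H0; the evidence is statistically significant.

t = -2.523; reject H0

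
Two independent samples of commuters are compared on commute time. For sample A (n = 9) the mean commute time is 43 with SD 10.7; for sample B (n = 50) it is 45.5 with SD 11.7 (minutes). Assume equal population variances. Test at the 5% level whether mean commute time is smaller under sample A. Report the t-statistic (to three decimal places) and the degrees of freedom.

Let group 1 = sample A, group 2 = sample B. H0: μ_1 = μ_2; H1: μ_1 < μ_2 (two-sample pooled-variance t-test, left-tailed).
s_p² = [(9−1)·10.7² + (50−1)·11.7²]/(9+50−2) = 133.746
t = (43 − 45.5)/√[133.746·(1/9 + 1/50)] = -0.597
df = n₁ + n₂ − 2 = 57
p-value = P(T ≤ -0.597) ≈ 0.276
Since p ≈ 0.276 > α = 0.05, fail to reject H0; the data do not provide sufficient evidence against H0.

t = -0.597, df = 57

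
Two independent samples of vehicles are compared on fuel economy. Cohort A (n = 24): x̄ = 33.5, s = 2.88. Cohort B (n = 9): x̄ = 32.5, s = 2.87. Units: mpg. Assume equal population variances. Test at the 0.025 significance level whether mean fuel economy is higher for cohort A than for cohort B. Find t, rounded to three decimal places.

Let group 1 = cohort A, group 2 = cohort B. H0: μ_1 = μ_2; H1: μ_1 > μ_2 (two-sample pooled-variance t-test, right-tailed).
s_p² = [(24−1)·2.88² + (9−1)·2.87²]/(24+9−2) = 8.27956
t = (33.5 − 32.5)/√[8.27956·(1/24 + 1/9)] = 0.889
df = n₁ + n₂ − 2 = 31
p-value = P(T ≥ 0.889) ≈ 0.190
Since p ≈ 0.190 > α = 0.025, fail to reject H0; the data do not provide sufficient evidence against H0.

0.889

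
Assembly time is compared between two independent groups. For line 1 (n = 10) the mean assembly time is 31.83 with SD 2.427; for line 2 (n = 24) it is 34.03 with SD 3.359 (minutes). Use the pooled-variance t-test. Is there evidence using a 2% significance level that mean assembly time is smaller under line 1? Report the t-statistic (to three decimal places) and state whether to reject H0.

Let group 1 = line 1, group 2 = line 2. H0: μ_1 = μ_2; H1: μ_1 < μ_2 (two-sample pooled-variance t-test, left-tailed).
s_p² = [(10−1)·2.427² + (24−1)·3.359²]/(10+24−2) = 9.76623
t = (31.83 − 34.03)/√[9.76623·(1/10 + 1/24)] = -1.870
df = n₁ + n₂ − 2 = 32
p-value = P(T ≤ -1.870) ≈ 0.0353
Since p ≈ 0.0353 > α = 0.02, fail to reject H0; the data do not provide sufficient evidence against H0.

t = -1.870; fail to reject H0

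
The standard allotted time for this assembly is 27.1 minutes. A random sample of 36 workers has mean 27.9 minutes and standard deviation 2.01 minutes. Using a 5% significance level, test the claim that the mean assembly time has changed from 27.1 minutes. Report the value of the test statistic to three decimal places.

2.388

H0: μ = 27.1; H1: μ ≠ 27.1 (one-sample t-test, two-sided).
t = (x̄ − μ₀)/(s/√n) = (27.9 − 27.1)/(2.01/√36) = 2.388
df = n − 1 = 35
Two-sided p-value ≈ 0.0225
Since p ≈ 0.0225 < α = 0.05, reject H0; the data support H1.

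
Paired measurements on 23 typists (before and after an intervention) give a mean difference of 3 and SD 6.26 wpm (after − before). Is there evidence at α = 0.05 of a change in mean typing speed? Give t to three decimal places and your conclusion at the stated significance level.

H0: μ_d = 0; H1: μ_d ≠ 0 (paired t-test on the differences, two-sided).
t = d̄/(s_d/√n) = 3/(6.26/√23) = 2.298
df = n − 1 = 22
Two-sided p-value ≈ 0.031
Since p ≈ 0.031 < α = 0.05, reject H0; the data support H1.

t = 2.298; reject H0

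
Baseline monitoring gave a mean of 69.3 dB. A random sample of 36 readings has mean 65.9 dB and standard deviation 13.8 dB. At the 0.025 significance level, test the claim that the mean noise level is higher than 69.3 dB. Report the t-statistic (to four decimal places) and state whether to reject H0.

t = -1.4783; fail to reject H0

H0: μ = 69.3; H1: μ > 69.3 (one-sample t-test, right-tailed).
t = (x̄ − μ₀)/(s/√n) = (65.9 − 69.3)/(13.8/√36) = -1.4783
df = n − 1 = 35
p-value = P(T ≥ -1.4783) ≈ 0.9259
Since p ≈ 0.9259 > α = 0.025, fail to reject H0; the evidence is not statistically significant.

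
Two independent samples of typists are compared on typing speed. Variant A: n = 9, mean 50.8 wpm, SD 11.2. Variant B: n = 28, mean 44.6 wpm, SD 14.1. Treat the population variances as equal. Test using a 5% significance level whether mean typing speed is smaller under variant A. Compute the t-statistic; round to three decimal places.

Let group 1 = variant A, group 2 = variant B. H0: μ_1 = μ_2; H1: μ_1 < μ_2 (two-sample pooled-variance t-test, left-tailed).
s_p² = [(9−1)·11.2² + (28−1)·14.1²]/(9+28−2) = 182.04
t = (50.8 − 44.6)/√[182.04·(1/9 + 1/28)] = 1.199
df = n₁ + n₂ − 2 = 35
p-value = P(T ≤ 1.199) ≈ 0.8808
Since p ≈ 0.8808 > α = 0.05, fail to reject H0; the data do not provide sufficient evidence against H0.

1.199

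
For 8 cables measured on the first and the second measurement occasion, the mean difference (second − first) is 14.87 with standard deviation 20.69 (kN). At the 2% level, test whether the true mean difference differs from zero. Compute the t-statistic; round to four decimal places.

H0: μ_d = 0; H1: μ_d ≠ 0 (paired t-test on the differences, two-sided).
t = d̄/(s_d/√n) = 14.87/(20.69/√8) = 2.0328
df = n − 1 = 7
Two-sided p-value ≈ 0.0816
Since p ≈ 0.0816 > α = 0.02, fail to reject H0; the data do not provide sufficient evidence against H0.

2.0328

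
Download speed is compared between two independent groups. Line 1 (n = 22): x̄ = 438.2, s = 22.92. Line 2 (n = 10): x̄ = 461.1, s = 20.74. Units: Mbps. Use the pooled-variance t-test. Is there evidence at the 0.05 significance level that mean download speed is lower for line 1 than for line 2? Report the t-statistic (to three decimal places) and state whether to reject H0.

Let group 1 = line 1, group 2 = line 2. H0: μ_1 = μ_2; H1: μ_1 < μ_2 (two-sample pooled-variance t-test, left-tailed).
s_p² = [(22−1)·22.92² + (10−1)·20.74²]/(22+10−2) = 496.773
t = (438.2 − 461.1)/√[496.773·(1/22 + 1/10)] = -2.694
df = n₁ + n₂ − 2 = 30
p-value = P(T ≤ -2.694) ≈ 0.006
Since p ≈ 0.006 < α = 0.05, reject H0; the data support H1.

t = -2.694; reject H0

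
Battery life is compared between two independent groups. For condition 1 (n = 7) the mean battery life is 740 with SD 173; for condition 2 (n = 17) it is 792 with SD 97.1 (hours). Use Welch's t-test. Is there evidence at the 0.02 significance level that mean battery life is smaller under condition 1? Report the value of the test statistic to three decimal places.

Let group 1 = condition 1, group 2 = condition 2. H0: μ_1 = μ_2; H1: μ_1 < μ_2 (Welch's two-sample t-test, left-tailed).
t = (x̄_1 − x̄_2)/√(s_1²/n_1 + s_2²/n_2) = (740 − 792)/√(173²/7 + 97.1²/17) = -0.748
Welch–Satterthwaite df ≈ 7.61
p-value = P(T ≤ -0.748) ≈ 0.2384
Since p ≈ 0.2384 > α = 0.02, fail to reject H0; the evidence is not statistically significant.

-0.748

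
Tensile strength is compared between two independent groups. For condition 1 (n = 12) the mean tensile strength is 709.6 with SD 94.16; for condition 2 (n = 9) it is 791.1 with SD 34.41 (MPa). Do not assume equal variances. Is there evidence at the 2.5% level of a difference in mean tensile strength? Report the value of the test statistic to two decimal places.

-2.76

Let group 1 = condition 1, group 2 = condition 2. H0: μ_1 = μ_2; H1: μ_1 ≠ μ_2 (Welch's two-sample t-test, two-sided).
t = (x̄_1 − x̄_2)/√(s_1²/n_1 + s_2²/n_2) = (709.6 − 791.1)/√(94.16²/12 + 34.41²/9) = -2.76
Welch–Satterthwaite df ≈ 14.63
Two-sided p-value ≈ 0.0148
Since p ≈ 0.0148 < α = 0.025, reject H0; the data support H1.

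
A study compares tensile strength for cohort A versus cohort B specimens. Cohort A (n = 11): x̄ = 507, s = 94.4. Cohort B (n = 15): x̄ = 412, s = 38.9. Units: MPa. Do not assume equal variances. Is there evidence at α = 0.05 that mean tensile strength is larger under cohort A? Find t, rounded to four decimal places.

Let group 1 = cohort A, group 2 = cohort B. H0: μ_1 = μ_2; H1: μ_1 > μ_2 (Welch's two-sample t-test, right-tailed).
t = (x̄_1 − x̄_2)/√(s_1²/n_1 + s_2²/n_2) = (507 − 412)/√(94.4²/11 + 38.9²/15) = 3.1475
Welch–Satterthwaite df ≈ 12.51
p-value = P(T ≥ 3.1475) ≈ 0.0040
Since p ≈ 0.0040 < α = 0.05, reject H0; the data support H1.

3.1475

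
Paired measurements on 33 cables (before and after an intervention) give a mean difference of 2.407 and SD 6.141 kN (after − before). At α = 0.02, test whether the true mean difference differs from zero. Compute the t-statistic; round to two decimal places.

2.25

H0: μ_d = 0; H1: μ_d ≠ 0 (paired t-test on the differences, two-sided).
t = d̄/(s_d/√n) = 2.407/(6.141/√33) = 2.25
df = n − 1 = 32
Two-sided p-value ≈ 0.0313
Since p ≈ 0.0313 > α = 0.02, fail to reject H0; the data do not provide sufficient evidence against H0.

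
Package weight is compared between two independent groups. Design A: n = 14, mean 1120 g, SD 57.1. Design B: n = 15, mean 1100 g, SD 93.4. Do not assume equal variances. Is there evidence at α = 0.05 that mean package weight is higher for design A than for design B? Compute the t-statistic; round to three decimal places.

Let group 1 = design A, group 2 = design B. H0: μ_1 = μ_2; H1: μ_1 > μ_2 (Welch's two-sample t-test, right-tailed).
t = (x̄_1 − x̄_2)/√(s_1²/n_1 + s_2²/n_2) = (1120 − 1100)/√(57.1²/14 + 93.4²/15) = 0.701
Welch–Satterthwaite df ≈ 23.41
p-value = P(T ≥ 0.701) ≈ 0.2452
Since p ≈ 0.2452 > α = 0.05, fail to reject H0; the evidence is not statistically significant.

0.701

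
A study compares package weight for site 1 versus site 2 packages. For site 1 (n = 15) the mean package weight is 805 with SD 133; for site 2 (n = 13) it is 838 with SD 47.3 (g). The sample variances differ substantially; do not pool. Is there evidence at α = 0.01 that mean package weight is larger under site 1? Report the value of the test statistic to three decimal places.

Let group 1 = site 1, group 2 = site 2. H0: μ_1 = μ_2; H1: μ_1 > μ_2 (Welch's two-sample t-test, right-tailed).
t = (x̄_1 − x̄_2)/√(s_1²/n_1 + s_2²/n_2) = (805 − 838)/√(133²/15 + 47.3²/13) = -0.898
Welch–Satterthwaite df ≈ 17.94
p-value = P(T ≥ -0.898) ≈ 0.8094
Since p ≈ 0.8094 > α = 0.01, fail to reject H0; the data do not provide sufficient evidence against H0.

-0.898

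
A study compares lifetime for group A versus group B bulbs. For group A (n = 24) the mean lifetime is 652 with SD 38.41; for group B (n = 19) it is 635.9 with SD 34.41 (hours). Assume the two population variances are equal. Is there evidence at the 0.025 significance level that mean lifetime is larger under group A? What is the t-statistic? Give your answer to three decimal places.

1.428

Let group 1 = group A, group 2 = group B. H0: μ_1 = μ_2; H1: μ_1 > μ_2 (two-sample pooled-variance t-test, right-tailed).
s_p² = [(24−1)·38.41² + (19−1)·34.41²]/(24+19−2) = 1347.45
t = (652 − 635.9)/√[1347.45·(1/24 + 1/19)] = 1.428
df = n₁ + n₂ − 2 = 41
p-value = P(T ≥ 1.428) ≈ 0.0804
Since p ≈ 0.0804 > α = 0.025, fail to reject H0; the evidence is not statistically significant.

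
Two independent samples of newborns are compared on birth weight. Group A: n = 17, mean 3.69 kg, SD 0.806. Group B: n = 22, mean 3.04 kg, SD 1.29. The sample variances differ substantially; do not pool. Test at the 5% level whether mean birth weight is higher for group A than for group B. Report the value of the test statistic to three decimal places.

1.926

Let group 1 = group A, group 2 = group B. H0: μ_1 = μ_2; H1: μ_1 > μ_2 (Welch's two-sample t-test, right-tailed).
t = (x̄_1 − x̄_2)/√(s_1²/n_1 + s_2²/n_2) = (3.69 − 3.04)/√(0.806²/17 + 1.29²/22) = 1.926
Welch–Satterthwaite df ≈ 35.64
p-value = P(T ≥ 1.926) ≈ 0.0310
Since p ≈ 0.0310 < α = 0.05, reject H0; the evidence is statistically significant.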